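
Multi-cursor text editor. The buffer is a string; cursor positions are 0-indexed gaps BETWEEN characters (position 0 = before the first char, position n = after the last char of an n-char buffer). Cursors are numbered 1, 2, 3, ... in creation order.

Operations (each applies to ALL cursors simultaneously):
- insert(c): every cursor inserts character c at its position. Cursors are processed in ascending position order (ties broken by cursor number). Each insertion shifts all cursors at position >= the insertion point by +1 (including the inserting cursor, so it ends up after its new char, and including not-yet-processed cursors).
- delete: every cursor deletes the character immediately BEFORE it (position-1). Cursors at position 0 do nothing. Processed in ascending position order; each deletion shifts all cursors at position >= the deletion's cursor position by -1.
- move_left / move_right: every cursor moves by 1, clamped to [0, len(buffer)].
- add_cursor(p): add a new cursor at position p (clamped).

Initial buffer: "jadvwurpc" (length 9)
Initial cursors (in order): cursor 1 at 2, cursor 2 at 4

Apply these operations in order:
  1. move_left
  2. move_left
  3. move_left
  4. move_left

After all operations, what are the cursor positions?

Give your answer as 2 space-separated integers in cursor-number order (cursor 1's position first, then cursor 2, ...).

After op 1 (move_left): buffer="jadvwurpc" (len 9), cursors c1@1 c2@3, authorship .........
After op 2 (move_left): buffer="jadvwurpc" (len 9), cursors c1@0 c2@2, authorship .........
After op 3 (move_left): buffer="jadvwurpc" (len 9), cursors c1@0 c2@1, authorship .........
After op 4 (move_left): buffer="jadvwurpc" (len 9), cursors c1@0 c2@0, authorship .........

Answer: 0 0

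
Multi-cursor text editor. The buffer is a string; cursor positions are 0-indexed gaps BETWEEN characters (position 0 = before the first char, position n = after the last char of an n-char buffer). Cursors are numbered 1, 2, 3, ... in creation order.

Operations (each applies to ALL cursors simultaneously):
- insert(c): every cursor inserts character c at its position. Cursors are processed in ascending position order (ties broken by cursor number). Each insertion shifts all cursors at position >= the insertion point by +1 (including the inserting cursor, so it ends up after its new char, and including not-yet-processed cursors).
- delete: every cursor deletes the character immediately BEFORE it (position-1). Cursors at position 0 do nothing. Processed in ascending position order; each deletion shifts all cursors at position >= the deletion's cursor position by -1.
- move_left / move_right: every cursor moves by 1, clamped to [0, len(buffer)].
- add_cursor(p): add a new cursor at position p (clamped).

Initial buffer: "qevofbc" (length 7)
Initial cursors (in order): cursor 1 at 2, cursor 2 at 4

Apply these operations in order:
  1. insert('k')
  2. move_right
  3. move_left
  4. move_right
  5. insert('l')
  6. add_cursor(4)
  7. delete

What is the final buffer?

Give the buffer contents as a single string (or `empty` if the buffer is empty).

After op 1 (insert('k')): buffer="qekvokfbc" (len 9), cursors c1@3 c2@6, authorship ..1..2...
After op 2 (move_right): buffer="qekvokfbc" (len 9), cursors c1@4 c2@7, authorship ..1..2...
After op 3 (move_left): buffer="qekvokfbc" (len 9), cursors c1@3 c2@6, authorship ..1..2...
After op 4 (move_right): buffer="qekvokfbc" (len 9), cursors c1@4 c2@7, authorship ..1..2...
After op 5 (insert('l')): buffer="qekvlokflbc" (len 11), cursors c1@5 c2@9, authorship ..1.1.2.2..
After op 6 (add_cursor(4)): buffer="qekvlokflbc" (len 11), cursors c3@4 c1@5 c2@9, authorship ..1.1.2.2..
After op 7 (delete): buffer="qekokfbc" (len 8), cursors c1@3 c3@3 c2@6, authorship ..1.2...

Answer: qekokfbc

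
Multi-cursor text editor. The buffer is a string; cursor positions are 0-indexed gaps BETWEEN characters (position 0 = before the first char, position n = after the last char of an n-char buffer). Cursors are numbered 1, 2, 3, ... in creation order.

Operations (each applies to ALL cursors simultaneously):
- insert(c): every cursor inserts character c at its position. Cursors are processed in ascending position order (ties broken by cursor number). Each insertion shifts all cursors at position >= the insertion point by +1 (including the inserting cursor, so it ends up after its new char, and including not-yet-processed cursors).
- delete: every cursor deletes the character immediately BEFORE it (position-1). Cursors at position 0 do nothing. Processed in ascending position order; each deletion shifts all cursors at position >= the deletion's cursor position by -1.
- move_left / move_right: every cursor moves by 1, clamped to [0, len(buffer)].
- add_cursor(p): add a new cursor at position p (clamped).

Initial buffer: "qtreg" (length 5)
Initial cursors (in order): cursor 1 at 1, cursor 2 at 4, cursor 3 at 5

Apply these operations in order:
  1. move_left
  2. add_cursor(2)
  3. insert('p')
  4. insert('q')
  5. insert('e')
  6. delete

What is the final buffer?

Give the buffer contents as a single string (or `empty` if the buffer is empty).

Answer: pqqtpqrpqepqg

Derivation:
After op 1 (move_left): buffer="qtreg" (len 5), cursors c1@0 c2@3 c3@4, authorship .....
After op 2 (add_cursor(2)): buffer="qtreg" (len 5), cursors c1@0 c4@2 c2@3 c3@4, authorship .....
After op 3 (insert('p')): buffer="pqtprpepg" (len 9), cursors c1@1 c4@4 c2@6 c3@8, authorship 1..4.2.3.
After op 4 (insert('q')): buffer="pqqtpqrpqepqg" (len 13), cursors c1@2 c4@6 c2@9 c3@12, authorship 11..44.22.33.
After op 5 (insert('e')): buffer="pqeqtpqerpqeepqeg" (len 17), cursors c1@3 c4@8 c2@12 c3@16, authorship 111..444.222.333.
After op 6 (delete): buffer="pqqtpqrpqepqg" (len 13), cursors c1@2 c4@6 c2@9 c3@12, authorship 11..44.22.33.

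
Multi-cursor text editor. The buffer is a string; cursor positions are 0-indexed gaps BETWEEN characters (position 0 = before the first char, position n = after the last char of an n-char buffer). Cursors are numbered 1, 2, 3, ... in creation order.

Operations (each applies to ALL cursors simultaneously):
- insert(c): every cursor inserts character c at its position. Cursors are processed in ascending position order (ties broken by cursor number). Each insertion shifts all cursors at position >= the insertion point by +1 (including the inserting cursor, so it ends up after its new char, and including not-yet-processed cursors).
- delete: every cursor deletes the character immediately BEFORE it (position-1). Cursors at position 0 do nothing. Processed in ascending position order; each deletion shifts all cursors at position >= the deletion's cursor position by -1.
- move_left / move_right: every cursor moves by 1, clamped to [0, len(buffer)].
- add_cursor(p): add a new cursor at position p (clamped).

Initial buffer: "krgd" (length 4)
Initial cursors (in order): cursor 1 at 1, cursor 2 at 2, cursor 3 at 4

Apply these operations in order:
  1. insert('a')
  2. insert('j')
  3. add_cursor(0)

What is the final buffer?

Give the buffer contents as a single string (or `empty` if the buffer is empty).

Answer: kajrajgdaj

Derivation:
After op 1 (insert('a')): buffer="karagda" (len 7), cursors c1@2 c2@4 c3@7, authorship .1.2..3
After op 2 (insert('j')): buffer="kajrajgdaj" (len 10), cursors c1@3 c2@6 c3@10, authorship .11.22..33
After op 3 (add_cursor(0)): buffer="kajrajgdaj" (len 10), cursors c4@0 c1@3 c2@6 c3@10, authorship .11.22..33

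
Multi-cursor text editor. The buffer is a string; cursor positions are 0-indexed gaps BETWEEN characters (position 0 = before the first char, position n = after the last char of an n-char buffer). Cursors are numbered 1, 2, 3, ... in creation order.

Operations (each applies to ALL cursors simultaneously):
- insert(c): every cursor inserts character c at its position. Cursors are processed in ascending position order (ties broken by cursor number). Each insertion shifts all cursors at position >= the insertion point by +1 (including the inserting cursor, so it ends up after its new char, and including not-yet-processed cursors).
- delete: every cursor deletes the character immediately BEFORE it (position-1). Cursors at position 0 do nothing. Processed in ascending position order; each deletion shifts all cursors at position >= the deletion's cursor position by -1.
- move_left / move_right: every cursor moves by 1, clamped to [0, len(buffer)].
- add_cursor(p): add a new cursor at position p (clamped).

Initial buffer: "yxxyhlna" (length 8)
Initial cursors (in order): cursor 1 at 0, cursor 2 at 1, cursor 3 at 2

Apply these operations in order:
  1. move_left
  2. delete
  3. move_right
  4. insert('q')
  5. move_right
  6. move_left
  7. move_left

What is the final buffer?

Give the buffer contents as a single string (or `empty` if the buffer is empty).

Answer: xqqqxyhlna

Derivation:
After op 1 (move_left): buffer="yxxyhlna" (len 8), cursors c1@0 c2@0 c3@1, authorship ........
After op 2 (delete): buffer="xxyhlna" (len 7), cursors c1@0 c2@0 c3@0, authorship .......
After op 3 (move_right): buffer="xxyhlna" (len 7), cursors c1@1 c2@1 c3@1, authorship .......
After op 4 (insert('q')): buffer="xqqqxyhlna" (len 10), cursors c1@4 c2@4 c3@4, authorship .123......
After op 5 (move_right): buffer="xqqqxyhlna" (len 10), cursors c1@5 c2@5 c3@5, authorship .123......
After op 6 (move_left): buffer="xqqqxyhlna" (len 10), cursors c1@4 c2@4 c3@4, authorship .123......
After op 7 (move_left): buffer="xqqqxyhlna" (len 10), cursors c1@3 c2@3 c3@3, authorship .123......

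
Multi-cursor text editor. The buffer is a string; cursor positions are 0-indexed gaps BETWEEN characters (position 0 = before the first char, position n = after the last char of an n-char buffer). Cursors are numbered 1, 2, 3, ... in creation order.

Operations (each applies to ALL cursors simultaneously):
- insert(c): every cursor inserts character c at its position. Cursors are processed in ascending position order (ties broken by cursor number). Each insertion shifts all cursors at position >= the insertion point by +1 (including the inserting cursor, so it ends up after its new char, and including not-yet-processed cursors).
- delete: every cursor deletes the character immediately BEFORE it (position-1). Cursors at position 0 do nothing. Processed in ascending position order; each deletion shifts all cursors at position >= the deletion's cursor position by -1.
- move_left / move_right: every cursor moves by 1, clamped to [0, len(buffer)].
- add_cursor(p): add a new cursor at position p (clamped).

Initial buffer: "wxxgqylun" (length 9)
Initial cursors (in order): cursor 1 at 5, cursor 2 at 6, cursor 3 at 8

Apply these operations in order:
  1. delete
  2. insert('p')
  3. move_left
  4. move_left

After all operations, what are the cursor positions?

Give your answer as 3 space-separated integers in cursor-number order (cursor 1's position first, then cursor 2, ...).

After op 1 (delete): buffer="wxxgln" (len 6), cursors c1@4 c2@4 c3@5, authorship ......
After op 2 (insert('p')): buffer="wxxgpplpn" (len 9), cursors c1@6 c2@6 c3@8, authorship ....12.3.
After op 3 (move_left): buffer="wxxgpplpn" (len 9), cursors c1@5 c2@5 c3@7, authorship ....12.3.
After op 4 (move_left): buffer="wxxgpplpn" (len 9), cursors c1@4 c2@4 c3@6, authorship ....12.3.

Answer: 4 4 6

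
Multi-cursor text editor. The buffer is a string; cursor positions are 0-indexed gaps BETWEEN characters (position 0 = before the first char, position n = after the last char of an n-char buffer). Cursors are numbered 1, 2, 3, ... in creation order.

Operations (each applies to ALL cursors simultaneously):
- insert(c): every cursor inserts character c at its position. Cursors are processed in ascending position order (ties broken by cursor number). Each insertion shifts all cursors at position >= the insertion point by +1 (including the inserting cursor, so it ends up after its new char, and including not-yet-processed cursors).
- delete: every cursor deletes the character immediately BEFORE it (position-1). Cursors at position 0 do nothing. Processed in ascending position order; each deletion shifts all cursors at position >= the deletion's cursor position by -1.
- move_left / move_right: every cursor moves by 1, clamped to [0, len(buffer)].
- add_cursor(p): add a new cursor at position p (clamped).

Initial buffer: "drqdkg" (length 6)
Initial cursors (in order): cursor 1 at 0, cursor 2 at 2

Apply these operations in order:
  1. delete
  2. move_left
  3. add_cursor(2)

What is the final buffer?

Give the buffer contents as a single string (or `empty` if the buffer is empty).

After op 1 (delete): buffer="dqdkg" (len 5), cursors c1@0 c2@1, authorship .....
After op 2 (move_left): buffer="dqdkg" (len 5), cursors c1@0 c2@0, authorship .....
After op 3 (add_cursor(2)): buffer="dqdkg" (len 5), cursors c1@0 c2@0 c3@2, authorship .....

Answer: dqdkg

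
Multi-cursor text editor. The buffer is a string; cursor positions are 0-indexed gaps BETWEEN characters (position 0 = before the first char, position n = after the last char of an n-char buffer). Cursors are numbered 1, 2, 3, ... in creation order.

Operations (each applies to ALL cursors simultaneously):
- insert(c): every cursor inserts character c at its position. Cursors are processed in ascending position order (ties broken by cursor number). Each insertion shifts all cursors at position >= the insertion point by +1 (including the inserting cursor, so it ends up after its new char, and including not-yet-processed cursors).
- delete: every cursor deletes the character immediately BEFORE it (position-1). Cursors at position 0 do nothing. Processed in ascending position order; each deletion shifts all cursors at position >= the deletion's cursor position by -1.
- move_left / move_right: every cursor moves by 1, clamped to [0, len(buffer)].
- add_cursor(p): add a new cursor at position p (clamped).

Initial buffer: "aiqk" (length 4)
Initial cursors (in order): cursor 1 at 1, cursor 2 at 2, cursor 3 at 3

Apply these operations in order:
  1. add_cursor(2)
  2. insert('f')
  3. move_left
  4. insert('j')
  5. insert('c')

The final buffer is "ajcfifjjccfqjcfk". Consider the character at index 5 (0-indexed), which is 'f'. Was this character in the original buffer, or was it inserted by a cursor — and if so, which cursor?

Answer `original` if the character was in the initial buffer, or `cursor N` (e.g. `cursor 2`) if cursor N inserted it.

After op 1 (add_cursor(2)): buffer="aiqk" (len 4), cursors c1@1 c2@2 c4@2 c3@3, authorship ....
After op 2 (insert('f')): buffer="afiffqfk" (len 8), cursors c1@2 c2@5 c4@5 c3@7, authorship .1.24.3.
After op 3 (move_left): buffer="afiffqfk" (len 8), cursors c1@1 c2@4 c4@4 c3@6, authorship .1.24.3.
After op 4 (insert('j')): buffer="ajfifjjfqjfk" (len 12), cursors c1@2 c2@7 c4@7 c3@10, authorship .11.2244.33.
After op 5 (insert('c')): buffer="ajcfifjjccfqjcfk" (len 16), cursors c1@3 c2@10 c4@10 c3@14, authorship .111.224244.333.
Authorship (.=original, N=cursor N): . 1 1 1 . 2 2 4 2 4 4 . 3 3 3 .
Index 5: author = 2

Answer: cursor 2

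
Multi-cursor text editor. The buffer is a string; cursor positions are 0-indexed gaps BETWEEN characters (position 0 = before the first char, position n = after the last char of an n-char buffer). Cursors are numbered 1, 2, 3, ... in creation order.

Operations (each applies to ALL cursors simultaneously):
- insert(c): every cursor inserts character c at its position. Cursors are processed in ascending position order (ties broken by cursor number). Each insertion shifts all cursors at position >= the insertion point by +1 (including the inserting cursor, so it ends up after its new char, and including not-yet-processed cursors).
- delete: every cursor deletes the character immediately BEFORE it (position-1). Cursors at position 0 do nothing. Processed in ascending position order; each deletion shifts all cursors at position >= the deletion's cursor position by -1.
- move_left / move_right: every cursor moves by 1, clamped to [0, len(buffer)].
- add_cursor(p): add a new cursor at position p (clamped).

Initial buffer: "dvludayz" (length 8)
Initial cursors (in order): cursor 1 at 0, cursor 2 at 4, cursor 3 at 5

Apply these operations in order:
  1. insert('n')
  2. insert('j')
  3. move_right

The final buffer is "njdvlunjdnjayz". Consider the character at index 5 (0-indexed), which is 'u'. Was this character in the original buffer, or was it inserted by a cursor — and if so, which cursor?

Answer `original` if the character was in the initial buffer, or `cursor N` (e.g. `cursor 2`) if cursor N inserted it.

After op 1 (insert('n')): buffer="ndvlundnayz" (len 11), cursors c1@1 c2@6 c3@8, authorship 1....2.3...
After op 2 (insert('j')): buffer="njdvlunjdnjayz" (len 14), cursors c1@2 c2@8 c3@11, authorship 11....22.33...
After op 3 (move_right): buffer="njdvlunjdnjayz" (len 14), cursors c1@3 c2@9 c3@12, authorship 11....22.33...
Authorship (.=original, N=cursor N): 1 1 . . . . 2 2 . 3 3 . . .
Index 5: author = original

Answer: original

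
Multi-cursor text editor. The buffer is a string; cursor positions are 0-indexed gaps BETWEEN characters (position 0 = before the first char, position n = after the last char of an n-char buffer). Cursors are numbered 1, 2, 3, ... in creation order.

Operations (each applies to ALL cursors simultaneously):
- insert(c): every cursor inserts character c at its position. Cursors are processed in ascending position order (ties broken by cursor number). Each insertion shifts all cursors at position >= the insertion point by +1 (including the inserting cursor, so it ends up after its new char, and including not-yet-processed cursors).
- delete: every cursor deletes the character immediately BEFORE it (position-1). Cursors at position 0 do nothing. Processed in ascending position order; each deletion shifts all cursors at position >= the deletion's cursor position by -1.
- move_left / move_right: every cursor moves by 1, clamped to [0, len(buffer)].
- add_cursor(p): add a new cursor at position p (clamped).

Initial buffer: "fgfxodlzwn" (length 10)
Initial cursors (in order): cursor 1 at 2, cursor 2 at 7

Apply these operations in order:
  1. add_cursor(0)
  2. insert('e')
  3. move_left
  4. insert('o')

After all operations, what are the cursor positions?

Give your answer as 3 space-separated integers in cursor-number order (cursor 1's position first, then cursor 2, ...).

Answer: 5 12 1

Derivation:
After op 1 (add_cursor(0)): buffer="fgfxodlzwn" (len 10), cursors c3@0 c1@2 c2@7, authorship ..........
After op 2 (insert('e')): buffer="efgefxodlezwn" (len 13), cursors c3@1 c1@4 c2@10, authorship 3..1.....2...
After op 3 (move_left): buffer="efgefxodlezwn" (len 13), cursors c3@0 c1@3 c2@9, authorship 3..1.....2...
After op 4 (insert('o')): buffer="oefgoefxodloezwn" (len 16), cursors c3@1 c1@5 c2@12, authorship 33..11.....22...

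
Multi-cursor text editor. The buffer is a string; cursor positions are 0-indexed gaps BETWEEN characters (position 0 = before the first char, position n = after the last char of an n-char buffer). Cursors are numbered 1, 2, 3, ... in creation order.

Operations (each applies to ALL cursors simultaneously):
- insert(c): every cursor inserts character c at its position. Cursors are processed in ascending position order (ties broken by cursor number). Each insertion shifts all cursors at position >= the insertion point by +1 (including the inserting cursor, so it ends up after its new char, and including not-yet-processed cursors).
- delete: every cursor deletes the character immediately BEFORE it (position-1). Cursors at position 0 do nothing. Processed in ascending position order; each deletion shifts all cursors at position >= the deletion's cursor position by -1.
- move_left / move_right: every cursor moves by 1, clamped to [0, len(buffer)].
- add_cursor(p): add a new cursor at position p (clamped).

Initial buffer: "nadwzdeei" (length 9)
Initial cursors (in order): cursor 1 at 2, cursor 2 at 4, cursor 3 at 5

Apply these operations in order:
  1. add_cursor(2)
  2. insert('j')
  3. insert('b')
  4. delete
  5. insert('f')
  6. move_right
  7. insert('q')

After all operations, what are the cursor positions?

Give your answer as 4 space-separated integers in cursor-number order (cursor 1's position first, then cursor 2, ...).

Answer: 9 14 18 9

Derivation:
After op 1 (add_cursor(2)): buffer="nadwzdeei" (len 9), cursors c1@2 c4@2 c2@4 c3@5, authorship .........
After op 2 (insert('j')): buffer="najjdwjzjdeei" (len 13), cursors c1@4 c4@4 c2@7 c3@9, authorship ..14..2.3....
After op 3 (insert('b')): buffer="najjbbdwjbzjbdeei" (len 17), cursors c1@6 c4@6 c2@10 c3@13, authorship ..1414..22.33....
After op 4 (delete): buffer="najjdwjzjdeei" (len 13), cursors c1@4 c4@4 c2@7 c3@9, authorship ..14..2.3....
After op 5 (insert('f')): buffer="najjffdwjfzjfdeei" (len 17), cursors c1@6 c4@6 c2@10 c3@13, authorship ..1414..22.33....
After op 6 (move_right): buffer="najjffdwjfzjfdeei" (len 17), cursors c1@7 c4@7 c2@11 c3@14, authorship ..1414..22.33....
After op 7 (insert('q')): buffer="najjffdqqwjfzqjfdqeei" (len 21), cursors c1@9 c4@9 c2@14 c3@18, authorship ..1414.14.22.233.3...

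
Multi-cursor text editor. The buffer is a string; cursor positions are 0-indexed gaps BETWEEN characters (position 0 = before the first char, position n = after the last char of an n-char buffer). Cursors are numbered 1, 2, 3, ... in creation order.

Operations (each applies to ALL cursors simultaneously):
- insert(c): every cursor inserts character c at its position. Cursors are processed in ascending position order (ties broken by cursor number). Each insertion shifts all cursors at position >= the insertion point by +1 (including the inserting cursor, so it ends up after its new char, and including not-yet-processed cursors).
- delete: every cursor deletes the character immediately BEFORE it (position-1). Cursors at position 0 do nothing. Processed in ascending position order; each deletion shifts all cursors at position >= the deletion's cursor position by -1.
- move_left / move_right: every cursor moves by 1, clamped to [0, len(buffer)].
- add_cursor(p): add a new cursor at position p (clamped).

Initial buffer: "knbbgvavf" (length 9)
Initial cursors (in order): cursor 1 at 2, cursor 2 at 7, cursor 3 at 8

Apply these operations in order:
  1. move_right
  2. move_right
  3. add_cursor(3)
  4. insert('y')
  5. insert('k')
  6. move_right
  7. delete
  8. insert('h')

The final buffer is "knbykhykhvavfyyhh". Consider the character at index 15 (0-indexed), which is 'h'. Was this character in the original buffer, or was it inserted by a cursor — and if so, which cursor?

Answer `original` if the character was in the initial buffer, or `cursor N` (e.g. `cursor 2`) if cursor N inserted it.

Answer: cursor 2

Derivation:
After op 1 (move_right): buffer="knbbgvavf" (len 9), cursors c1@3 c2@8 c3@9, authorship .........
After op 2 (move_right): buffer="knbbgvavf" (len 9), cursors c1@4 c2@9 c3@9, authorship .........
After op 3 (add_cursor(3)): buffer="knbbgvavf" (len 9), cursors c4@3 c1@4 c2@9 c3@9, authorship .........
After op 4 (insert('y')): buffer="knbybygvavfyy" (len 13), cursors c4@4 c1@6 c2@13 c3@13, authorship ...4.1.....23
After op 5 (insert('k')): buffer="knbykbykgvavfyykk" (len 17), cursors c4@5 c1@8 c2@17 c3@17, authorship ...44.11.....2323
After op 6 (move_right): buffer="knbykbykgvavfyykk" (len 17), cursors c4@6 c1@9 c2@17 c3@17, authorship ...44.11.....2323
After op 7 (delete): buffer="knbykykvavfyy" (len 13), cursors c4@5 c1@7 c2@13 c3@13, authorship ...4411....23
After op 8 (insert('h')): buffer="knbykhykhvavfyyhh" (len 17), cursors c4@6 c1@9 c2@17 c3@17, authorship ...444111....2323
Authorship (.=original, N=cursor N): . . . 4 4 4 1 1 1 . . . . 2 3 2 3
Index 15: author = 2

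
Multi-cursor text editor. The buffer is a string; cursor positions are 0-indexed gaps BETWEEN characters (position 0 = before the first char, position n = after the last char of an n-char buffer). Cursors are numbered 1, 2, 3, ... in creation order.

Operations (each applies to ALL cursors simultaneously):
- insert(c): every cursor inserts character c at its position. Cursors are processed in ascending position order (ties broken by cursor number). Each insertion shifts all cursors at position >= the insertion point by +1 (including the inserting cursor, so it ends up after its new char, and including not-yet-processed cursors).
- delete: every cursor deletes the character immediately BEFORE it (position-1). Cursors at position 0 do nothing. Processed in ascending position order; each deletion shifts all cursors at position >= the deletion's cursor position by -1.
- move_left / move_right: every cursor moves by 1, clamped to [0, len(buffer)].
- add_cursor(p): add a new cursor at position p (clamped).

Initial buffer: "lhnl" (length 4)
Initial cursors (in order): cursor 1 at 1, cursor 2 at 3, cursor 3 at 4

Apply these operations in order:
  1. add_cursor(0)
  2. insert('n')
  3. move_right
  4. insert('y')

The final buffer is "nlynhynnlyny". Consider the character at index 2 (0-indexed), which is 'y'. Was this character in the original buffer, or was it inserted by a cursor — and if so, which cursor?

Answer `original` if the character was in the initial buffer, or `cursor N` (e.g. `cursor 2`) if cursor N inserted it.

After op 1 (add_cursor(0)): buffer="lhnl" (len 4), cursors c4@0 c1@1 c2@3 c3@4, authorship ....
After op 2 (insert('n')): buffer="nlnhnnln" (len 8), cursors c4@1 c1@3 c2@6 c3@8, authorship 4.1..2.3
After op 3 (move_right): buffer="nlnhnnln" (len 8), cursors c4@2 c1@4 c2@7 c3@8, authorship 4.1..2.3
After op 4 (insert('y')): buffer="nlynhynnlyny" (len 12), cursors c4@3 c1@6 c2@10 c3@12, authorship 4.41.1.2.233
Authorship (.=original, N=cursor N): 4 . 4 1 . 1 . 2 . 2 3 3
Index 2: author = 4

Answer: cursor 4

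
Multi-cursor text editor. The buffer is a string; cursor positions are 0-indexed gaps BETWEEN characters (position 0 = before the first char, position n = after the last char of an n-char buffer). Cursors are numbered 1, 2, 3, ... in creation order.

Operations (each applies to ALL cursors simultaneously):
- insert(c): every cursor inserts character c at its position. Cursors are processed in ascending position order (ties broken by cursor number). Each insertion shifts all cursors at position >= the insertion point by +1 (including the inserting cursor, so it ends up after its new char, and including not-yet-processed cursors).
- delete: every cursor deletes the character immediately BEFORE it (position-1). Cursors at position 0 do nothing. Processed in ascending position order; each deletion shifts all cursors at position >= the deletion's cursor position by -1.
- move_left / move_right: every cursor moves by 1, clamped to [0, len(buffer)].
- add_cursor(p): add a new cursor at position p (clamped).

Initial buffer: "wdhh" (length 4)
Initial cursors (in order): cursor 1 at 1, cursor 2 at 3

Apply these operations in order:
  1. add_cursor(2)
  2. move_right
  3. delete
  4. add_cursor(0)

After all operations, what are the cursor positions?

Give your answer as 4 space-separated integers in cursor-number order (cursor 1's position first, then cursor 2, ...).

Answer: 1 1 1 0

Derivation:
After op 1 (add_cursor(2)): buffer="wdhh" (len 4), cursors c1@1 c3@2 c2@3, authorship ....
After op 2 (move_right): buffer="wdhh" (len 4), cursors c1@2 c3@3 c2@4, authorship ....
After op 3 (delete): buffer="w" (len 1), cursors c1@1 c2@1 c3@1, authorship .
After op 4 (add_cursor(0)): buffer="w" (len 1), cursors c4@0 c1@1 c2@1 c3@1, authorship .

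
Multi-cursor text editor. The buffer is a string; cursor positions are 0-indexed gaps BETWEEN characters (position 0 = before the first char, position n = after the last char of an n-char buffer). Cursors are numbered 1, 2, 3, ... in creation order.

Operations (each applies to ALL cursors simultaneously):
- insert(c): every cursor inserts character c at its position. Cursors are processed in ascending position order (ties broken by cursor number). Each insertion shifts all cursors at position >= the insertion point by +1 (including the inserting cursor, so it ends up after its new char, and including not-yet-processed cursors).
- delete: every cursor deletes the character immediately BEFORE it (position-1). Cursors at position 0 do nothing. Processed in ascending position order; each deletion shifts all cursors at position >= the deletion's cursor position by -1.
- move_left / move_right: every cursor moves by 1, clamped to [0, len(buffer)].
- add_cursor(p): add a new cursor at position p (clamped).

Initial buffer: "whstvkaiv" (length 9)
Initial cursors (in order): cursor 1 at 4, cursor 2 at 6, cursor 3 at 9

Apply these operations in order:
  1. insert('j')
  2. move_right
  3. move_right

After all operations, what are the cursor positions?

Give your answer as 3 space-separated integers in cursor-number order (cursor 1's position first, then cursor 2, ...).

Answer: 7 10 12

Derivation:
After op 1 (insert('j')): buffer="whstjvkjaivj" (len 12), cursors c1@5 c2@8 c3@12, authorship ....1..2...3
After op 2 (move_right): buffer="whstjvkjaivj" (len 12), cursors c1@6 c2@9 c3@12, authorship ....1..2...3
After op 3 (move_right): buffer="whstjvkjaivj" (len 12), cursors c1@7 c2@10 c3@12, authorship ....1..2...3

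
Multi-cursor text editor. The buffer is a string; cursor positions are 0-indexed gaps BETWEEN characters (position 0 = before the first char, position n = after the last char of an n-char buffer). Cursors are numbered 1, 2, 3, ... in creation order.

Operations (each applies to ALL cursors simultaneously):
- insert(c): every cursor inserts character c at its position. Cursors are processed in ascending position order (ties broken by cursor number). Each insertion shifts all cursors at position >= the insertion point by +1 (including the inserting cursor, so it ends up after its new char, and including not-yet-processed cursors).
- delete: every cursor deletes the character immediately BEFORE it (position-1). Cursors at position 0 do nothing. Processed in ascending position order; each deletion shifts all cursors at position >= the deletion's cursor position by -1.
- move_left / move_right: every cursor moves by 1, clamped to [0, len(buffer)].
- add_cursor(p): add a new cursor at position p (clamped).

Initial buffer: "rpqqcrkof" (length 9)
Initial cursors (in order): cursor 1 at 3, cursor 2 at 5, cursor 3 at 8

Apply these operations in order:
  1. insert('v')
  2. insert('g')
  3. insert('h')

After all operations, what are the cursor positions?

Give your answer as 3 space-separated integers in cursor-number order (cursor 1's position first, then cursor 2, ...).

After op 1 (insert('v')): buffer="rpqvqcvrkovf" (len 12), cursors c1@4 c2@7 c3@11, authorship ...1..2...3.
After op 2 (insert('g')): buffer="rpqvgqcvgrkovgf" (len 15), cursors c1@5 c2@9 c3@14, authorship ...11..22...33.
After op 3 (insert('h')): buffer="rpqvghqcvghrkovghf" (len 18), cursors c1@6 c2@11 c3@17, authorship ...111..222...333.

Answer: 6 11 17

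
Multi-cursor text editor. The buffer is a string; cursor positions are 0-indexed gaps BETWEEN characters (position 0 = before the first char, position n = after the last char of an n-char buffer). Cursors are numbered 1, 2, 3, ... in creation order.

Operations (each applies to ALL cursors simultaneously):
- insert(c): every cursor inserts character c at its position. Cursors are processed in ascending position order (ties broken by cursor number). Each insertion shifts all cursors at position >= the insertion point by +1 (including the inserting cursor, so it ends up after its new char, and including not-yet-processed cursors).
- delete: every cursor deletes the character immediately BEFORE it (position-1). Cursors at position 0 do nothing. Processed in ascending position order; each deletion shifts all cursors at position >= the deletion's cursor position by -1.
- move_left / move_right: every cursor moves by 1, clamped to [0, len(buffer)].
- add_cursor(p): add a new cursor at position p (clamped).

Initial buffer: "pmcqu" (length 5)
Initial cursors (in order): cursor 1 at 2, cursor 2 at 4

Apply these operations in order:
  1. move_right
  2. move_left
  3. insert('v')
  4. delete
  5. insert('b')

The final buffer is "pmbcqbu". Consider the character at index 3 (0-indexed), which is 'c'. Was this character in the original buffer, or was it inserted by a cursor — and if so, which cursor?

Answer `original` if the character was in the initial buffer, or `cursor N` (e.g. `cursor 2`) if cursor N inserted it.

After op 1 (move_right): buffer="pmcqu" (len 5), cursors c1@3 c2@5, authorship .....
After op 2 (move_left): buffer="pmcqu" (len 5), cursors c1@2 c2@4, authorship .....
After op 3 (insert('v')): buffer="pmvcqvu" (len 7), cursors c1@3 c2@6, authorship ..1..2.
After op 4 (delete): buffer="pmcqu" (len 5), cursors c1@2 c2@4, authorship .....
After op 5 (insert('b')): buffer="pmbcqbu" (len 7), cursors c1@3 c2@6, authorship ..1..2.
Authorship (.=original, N=cursor N): . . 1 . . 2 .
Index 3: author = original

Answer: original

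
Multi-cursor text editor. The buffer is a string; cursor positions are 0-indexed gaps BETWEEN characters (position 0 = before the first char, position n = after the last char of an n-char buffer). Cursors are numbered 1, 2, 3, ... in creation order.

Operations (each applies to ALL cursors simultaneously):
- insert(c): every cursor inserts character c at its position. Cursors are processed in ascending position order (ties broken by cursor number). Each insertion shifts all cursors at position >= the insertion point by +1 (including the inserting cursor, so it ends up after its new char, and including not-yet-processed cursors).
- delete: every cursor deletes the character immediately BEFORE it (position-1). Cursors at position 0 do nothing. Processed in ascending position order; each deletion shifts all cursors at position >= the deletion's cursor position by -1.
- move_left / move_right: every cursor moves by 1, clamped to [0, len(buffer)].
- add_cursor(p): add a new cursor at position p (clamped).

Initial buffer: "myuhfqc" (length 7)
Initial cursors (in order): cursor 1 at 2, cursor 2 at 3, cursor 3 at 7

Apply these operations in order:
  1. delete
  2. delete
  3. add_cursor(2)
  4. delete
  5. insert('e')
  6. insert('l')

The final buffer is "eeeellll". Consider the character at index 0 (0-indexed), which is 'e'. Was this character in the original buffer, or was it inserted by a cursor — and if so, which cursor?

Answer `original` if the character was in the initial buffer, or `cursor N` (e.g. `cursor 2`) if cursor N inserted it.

After op 1 (delete): buffer="mhfq" (len 4), cursors c1@1 c2@1 c3@4, authorship ....
After op 2 (delete): buffer="hf" (len 2), cursors c1@0 c2@0 c3@2, authorship ..
After op 3 (add_cursor(2)): buffer="hf" (len 2), cursors c1@0 c2@0 c3@2 c4@2, authorship ..
After op 4 (delete): buffer="" (len 0), cursors c1@0 c2@0 c3@0 c4@0, authorship 
After op 5 (insert('e')): buffer="eeee" (len 4), cursors c1@4 c2@4 c3@4 c4@4, authorship 1234
After op 6 (insert('l')): buffer="eeeellll" (len 8), cursors c1@8 c2@8 c3@8 c4@8, authorship 12341234
Authorship (.=original, N=cursor N): 1 2 3 4 1 2 3 4
Index 0: author = 1

Answer: cursor 1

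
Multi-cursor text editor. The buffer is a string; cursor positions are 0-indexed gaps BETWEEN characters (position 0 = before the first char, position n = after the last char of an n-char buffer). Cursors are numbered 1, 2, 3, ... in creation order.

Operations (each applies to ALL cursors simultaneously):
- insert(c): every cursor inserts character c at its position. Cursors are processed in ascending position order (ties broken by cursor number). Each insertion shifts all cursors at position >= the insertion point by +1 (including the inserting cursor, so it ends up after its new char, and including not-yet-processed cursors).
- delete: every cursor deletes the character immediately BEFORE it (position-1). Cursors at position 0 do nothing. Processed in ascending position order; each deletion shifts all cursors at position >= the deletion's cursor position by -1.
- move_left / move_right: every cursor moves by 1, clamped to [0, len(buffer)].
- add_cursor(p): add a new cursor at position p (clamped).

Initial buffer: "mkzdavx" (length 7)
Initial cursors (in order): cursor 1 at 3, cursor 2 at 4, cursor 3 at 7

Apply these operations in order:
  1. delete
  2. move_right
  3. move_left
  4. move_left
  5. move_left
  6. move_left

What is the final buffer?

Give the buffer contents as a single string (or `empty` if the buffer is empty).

After op 1 (delete): buffer="mkav" (len 4), cursors c1@2 c2@2 c3@4, authorship ....
After op 2 (move_right): buffer="mkav" (len 4), cursors c1@3 c2@3 c3@4, authorship ....
After op 3 (move_left): buffer="mkav" (len 4), cursors c1@2 c2@2 c3@3, authorship ....
After op 4 (move_left): buffer="mkav" (len 4), cursors c1@1 c2@1 c3@2, authorship ....
After op 5 (move_left): buffer="mkav" (len 4), cursors c1@0 c2@0 c3@1, authorship ....
After op 6 (move_left): buffer="mkav" (len 4), cursors c1@0 c2@0 c3@0, authorship ....

Answer: mkav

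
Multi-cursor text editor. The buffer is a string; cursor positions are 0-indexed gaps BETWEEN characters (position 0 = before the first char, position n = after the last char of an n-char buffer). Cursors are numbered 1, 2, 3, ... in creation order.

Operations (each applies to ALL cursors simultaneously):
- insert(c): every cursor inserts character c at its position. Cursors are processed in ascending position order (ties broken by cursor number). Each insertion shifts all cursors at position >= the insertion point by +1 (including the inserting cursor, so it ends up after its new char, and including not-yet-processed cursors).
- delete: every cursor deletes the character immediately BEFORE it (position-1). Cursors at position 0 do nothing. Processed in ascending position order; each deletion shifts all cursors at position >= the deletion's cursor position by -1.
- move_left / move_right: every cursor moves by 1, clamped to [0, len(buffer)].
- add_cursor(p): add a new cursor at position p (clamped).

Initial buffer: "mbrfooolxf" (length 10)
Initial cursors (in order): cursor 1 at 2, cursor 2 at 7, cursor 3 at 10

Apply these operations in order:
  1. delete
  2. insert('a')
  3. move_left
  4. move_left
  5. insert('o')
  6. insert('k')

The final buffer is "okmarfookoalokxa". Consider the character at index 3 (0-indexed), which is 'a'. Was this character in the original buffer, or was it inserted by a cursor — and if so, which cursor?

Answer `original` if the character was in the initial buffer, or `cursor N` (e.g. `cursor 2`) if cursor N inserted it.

Answer: cursor 1

Derivation:
After op 1 (delete): buffer="mrfoolx" (len 7), cursors c1@1 c2@5 c3@7, authorship .......
After op 2 (insert('a')): buffer="marfooalxa" (len 10), cursors c1@2 c2@7 c3@10, authorship .1....2..3
After op 3 (move_left): buffer="marfooalxa" (len 10), cursors c1@1 c2@6 c3@9, authorship .1....2..3
After op 4 (move_left): buffer="marfooalxa" (len 10), cursors c1@0 c2@5 c3@8, authorship .1....2..3
After op 5 (insert('o')): buffer="omarfoooaloxa" (len 13), cursors c1@1 c2@7 c3@11, authorship 1.1...2.2.3.3
After op 6 (insert('k')): buffer="okmarfookoalokxa" (len 16), cursors c1@2 c2@9 c3@14, authorship 11.1...22.2.33.3
Authorship (.=original, N=cursor N): 1 1 . 1 . . . 2 2 . 2 . 3 3 . 3
Index 3: author = 1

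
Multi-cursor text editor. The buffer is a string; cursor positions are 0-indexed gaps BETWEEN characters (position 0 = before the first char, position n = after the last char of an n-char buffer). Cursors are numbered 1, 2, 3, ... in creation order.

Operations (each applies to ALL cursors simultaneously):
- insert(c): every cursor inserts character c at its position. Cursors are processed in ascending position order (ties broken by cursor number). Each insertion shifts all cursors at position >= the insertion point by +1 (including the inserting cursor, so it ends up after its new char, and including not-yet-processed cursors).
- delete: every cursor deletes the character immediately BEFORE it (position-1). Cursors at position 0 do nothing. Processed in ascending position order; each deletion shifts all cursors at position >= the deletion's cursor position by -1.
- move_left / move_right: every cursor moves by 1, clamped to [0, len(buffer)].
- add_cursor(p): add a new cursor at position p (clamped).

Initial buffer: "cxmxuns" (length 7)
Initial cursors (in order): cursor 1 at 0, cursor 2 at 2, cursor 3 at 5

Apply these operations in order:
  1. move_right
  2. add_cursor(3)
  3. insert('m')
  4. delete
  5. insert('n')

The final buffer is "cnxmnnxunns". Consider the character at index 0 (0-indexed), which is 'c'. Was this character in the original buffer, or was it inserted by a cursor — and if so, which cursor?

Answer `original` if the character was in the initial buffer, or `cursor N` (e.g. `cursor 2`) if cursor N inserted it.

After op 1 (move_right): buffer="cxmxuns" (len 7), cursors c1@1 c2@3 c3@6, authorship .......
After op 2 (add_cursor(3)): buffer="cxmxuns" (len 7), cursors c1@1 c2@3 c4@3 c3@6, authorship .......
After op 3 (insert('m')): buffer="cmxmmmxunms" (len 11), cursors c1@2 c2@6 c4@6 c3@10, authorship .1..24...3.
After op 4 (delete): buffer="cxmxuns" (len 7), cursors c1@1 c2@3 c4@3 c3@6, authorship .......
After op 5 (insert('n')): buffer="cnxmnnxunns" (len 11), cursors c1@2 c2@6 c4@6 c3@10, authorship .1..24...3.
Authorship (.=original, N=cursor N): . 1 . . 2 4 . . . 3 .
Index 0: author = original

Answer: original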